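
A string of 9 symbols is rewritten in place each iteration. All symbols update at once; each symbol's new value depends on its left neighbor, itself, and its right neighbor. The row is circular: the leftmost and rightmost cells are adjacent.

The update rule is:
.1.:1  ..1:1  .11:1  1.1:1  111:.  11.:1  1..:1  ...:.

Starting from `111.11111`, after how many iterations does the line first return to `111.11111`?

..111....
.11.11...
1111111..
1.....111
11...11..
111.11111

6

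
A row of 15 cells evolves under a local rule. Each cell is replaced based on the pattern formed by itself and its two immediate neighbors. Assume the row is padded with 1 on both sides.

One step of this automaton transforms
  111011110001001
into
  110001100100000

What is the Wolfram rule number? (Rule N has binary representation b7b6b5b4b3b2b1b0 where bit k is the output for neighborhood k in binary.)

129

position 0: 111 → 1  (bit 7 = 1)
position 2: 110 → 0  (bit 6 = 0)
position 3: 101 → 0  (bit 5 = 0)
position 8: 100 → 0  (bit 4 = 0)
position 4: 011 → 0  (bit 3 = 0)
position 11: 010 → 0  (bit 2 = 0)
position 10: 001 → 0  (bit 1 = 0)
position 9: 000 → 1  (bit 0 = 1)
bits b7..b0 = 10000001 = 129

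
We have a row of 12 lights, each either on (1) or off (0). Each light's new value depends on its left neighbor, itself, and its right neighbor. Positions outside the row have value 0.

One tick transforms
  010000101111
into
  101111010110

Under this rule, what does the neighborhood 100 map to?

1

At position 2 the neighborhood is 100; the next row has 1 there.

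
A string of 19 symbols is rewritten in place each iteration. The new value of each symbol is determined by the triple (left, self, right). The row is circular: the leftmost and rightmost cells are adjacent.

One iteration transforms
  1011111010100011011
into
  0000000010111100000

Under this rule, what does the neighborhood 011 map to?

0

At position 2 the neighborhood is 011; the next row has 0 there.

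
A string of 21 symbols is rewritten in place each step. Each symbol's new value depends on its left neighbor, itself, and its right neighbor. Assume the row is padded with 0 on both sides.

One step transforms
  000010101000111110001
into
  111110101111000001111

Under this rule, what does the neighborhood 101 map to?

At position 5 the neighborhood is 101; the next row has 0 there.

0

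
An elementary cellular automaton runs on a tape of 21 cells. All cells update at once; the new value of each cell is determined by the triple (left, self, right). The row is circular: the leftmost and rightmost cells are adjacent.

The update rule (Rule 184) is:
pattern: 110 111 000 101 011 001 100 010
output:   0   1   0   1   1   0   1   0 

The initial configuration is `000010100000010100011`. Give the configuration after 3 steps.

step 1: 100001010000001010010
step 2: 010000101000000101001
step 3: 101000010100000010100

101000010100000010100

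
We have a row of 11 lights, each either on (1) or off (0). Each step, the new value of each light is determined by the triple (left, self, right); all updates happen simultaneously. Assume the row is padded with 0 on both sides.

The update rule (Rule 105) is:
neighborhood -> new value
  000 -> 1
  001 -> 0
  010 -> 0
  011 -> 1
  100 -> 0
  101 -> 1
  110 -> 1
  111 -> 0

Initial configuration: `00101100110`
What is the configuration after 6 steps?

10011100110
00010100110
11001000110
11000010110
11011001110
11111001010

11111001010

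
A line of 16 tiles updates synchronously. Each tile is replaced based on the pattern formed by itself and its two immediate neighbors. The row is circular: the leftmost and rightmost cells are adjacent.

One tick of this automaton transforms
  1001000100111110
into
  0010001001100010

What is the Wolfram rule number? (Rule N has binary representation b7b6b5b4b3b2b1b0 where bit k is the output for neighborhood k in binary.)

74

position 11: 111 → 0  (bit 7 = 0)
position 14: 110 → 1  (bit 6 = 1)
position 15: 101 → 0  (bit 5 = 0)
position 1: 100 → 0  (bit 4 = 0)
position 10: 011 → 1  (bit 3 = 1)
position 0: 010 → 0  (bit 2 = 0)
position 2: 001 → 1  (bit 1 = 1)
position 5: 000 → 0  (bit 0 = 0)
bits b7..b0 = 01001010 = 74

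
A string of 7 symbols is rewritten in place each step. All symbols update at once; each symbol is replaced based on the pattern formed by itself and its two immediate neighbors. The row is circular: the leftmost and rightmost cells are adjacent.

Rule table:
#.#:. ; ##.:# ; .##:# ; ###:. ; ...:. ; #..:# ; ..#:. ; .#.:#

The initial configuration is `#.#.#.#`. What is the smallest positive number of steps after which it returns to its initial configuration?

1

#.#.#.#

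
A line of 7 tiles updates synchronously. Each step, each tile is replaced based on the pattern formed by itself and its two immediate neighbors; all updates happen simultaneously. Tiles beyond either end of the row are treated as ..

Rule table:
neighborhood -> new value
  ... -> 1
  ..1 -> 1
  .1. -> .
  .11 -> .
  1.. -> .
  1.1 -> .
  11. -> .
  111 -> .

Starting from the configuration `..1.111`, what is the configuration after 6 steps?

.....11

step 1: 11.....
step 2: ...1111
step 3: 111....
step 4: ....111
step 5: 1111...
step 6: .....11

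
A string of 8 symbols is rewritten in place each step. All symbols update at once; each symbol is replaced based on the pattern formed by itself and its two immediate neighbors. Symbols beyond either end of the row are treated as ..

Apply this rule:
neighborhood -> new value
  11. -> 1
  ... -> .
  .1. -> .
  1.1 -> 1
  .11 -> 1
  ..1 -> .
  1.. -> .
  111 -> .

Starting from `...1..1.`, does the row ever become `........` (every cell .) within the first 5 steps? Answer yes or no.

yes

step 1: ........
all cells are . at step 1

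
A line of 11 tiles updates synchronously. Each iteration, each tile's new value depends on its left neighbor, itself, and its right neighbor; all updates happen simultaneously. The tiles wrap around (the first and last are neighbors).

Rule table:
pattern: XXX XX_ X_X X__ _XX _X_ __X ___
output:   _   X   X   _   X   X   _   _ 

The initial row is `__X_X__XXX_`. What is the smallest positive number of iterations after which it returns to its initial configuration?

2

__XXX__X_X_
__X_X__XXX_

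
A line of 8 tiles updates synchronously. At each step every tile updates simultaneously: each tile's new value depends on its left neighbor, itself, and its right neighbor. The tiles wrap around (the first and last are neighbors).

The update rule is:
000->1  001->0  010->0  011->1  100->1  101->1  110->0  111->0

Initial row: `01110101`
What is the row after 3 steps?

step 1: 11001010
step 2: 10100101
step 3: 01010011

01010011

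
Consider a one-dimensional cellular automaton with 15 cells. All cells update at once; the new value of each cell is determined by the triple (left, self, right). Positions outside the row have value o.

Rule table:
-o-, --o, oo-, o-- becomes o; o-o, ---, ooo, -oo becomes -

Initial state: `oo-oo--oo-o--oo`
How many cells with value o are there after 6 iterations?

8

iteration 1: -o--ooo-o-ooo--
iteration 2: -ooo--o-o---ooo
iteration 3: ---oooo-oo-o---
iteration 4: o-o---o--o-oo-o
iteration 5: o-oo-ooooo--o--
iteration 6: o--o-----oooooo
count of o: 8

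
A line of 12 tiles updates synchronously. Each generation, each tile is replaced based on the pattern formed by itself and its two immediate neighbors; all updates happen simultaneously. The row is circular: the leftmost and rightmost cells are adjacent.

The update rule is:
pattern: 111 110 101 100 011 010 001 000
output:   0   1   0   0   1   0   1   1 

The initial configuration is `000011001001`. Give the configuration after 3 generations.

110110011001

011111010010
110001000100
110110011001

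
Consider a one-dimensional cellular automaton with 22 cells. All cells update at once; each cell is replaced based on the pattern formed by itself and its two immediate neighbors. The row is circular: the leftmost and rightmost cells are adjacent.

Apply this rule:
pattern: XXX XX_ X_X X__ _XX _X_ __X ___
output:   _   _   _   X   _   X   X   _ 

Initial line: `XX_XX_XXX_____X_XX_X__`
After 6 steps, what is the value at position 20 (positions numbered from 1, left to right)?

_________X___XX____XXX
X_______XXX_X__X__X___
XX_____X____XXXXXXXX_X
__X___XXX__X__________
_XXX_X___XXXX_________
X____XX_X____X________
position 20 holds _

_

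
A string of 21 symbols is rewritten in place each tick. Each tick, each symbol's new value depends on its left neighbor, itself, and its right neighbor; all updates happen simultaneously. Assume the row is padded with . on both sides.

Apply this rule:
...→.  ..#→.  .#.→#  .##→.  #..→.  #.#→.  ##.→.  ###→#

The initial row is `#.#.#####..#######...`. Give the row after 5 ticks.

#.#...#.......#......

tick 1: #.#..###....#####....
tick 2: #.#...#......###.....
tick 3: #.#...#.......#......
tick 4: #.#...#.......#......  (fixed point — unchanged through tick 5)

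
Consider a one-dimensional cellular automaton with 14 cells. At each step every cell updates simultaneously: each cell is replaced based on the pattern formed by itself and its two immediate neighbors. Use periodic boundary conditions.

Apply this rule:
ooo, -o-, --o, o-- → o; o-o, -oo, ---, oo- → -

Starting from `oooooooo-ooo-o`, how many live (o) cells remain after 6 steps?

ooooooo---o---
-ooooo-o-ooo-o
--ooo--o--o--o
oo-o-ooooooooo
o--o--oooooooo
-ooooo-ooooooo
count of o: 12

12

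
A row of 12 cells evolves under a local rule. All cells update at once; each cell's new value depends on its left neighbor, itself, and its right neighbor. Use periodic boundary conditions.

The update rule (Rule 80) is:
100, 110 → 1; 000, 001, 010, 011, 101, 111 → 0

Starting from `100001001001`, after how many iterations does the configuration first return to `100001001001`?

110000100100
011000010010
001100001001
100110000100
010011000010
001001100001
100100110000
010010011000
001001001100
000100100110
000010010011
100001001001

12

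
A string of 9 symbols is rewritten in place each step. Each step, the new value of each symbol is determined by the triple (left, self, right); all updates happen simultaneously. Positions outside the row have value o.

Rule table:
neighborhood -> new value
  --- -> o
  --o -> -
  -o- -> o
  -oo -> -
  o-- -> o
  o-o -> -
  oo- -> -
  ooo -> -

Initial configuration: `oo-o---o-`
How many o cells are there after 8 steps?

---ooo-o-
oo-----o-
--oooo-o-
o------o-
-ooooo-o-
-------o-
oooooo-o-
-------o-
count of o: 1

1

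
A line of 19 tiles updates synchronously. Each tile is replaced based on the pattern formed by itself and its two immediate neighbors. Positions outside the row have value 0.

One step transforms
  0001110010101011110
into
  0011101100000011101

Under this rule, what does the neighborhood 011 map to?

1

At position 3 the neighborhood is 011; the next row has 1 there.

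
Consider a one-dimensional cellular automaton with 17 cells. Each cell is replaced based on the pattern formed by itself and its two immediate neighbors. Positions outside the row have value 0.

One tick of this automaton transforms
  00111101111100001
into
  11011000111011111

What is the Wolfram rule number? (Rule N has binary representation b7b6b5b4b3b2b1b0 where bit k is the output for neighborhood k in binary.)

151

position 3: 111 → 1  (bit 7 = 1)
position 5: 110 → 0  (bit 6 = 0)
position 6: 101 → 0  (bit 5 = 0)
position 12: 100 → 1  (bit 4 = 1)
position 2: 011 → 0  (bit 3 = 0)
position 16: 010 → 1  (bit 2 = 1)
position 1: 001 → 1  (bit 1 = 1)
position 0: 000 → 1  (bit 0 = 1)
bits b7..b0 = 10010111 = 151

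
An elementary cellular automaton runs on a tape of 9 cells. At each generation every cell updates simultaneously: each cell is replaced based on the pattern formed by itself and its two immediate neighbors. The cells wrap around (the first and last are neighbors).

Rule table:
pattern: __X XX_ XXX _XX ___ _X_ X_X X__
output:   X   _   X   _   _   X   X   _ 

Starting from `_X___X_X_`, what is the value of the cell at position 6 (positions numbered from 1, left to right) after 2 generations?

XX__XXXX_
___X_XX_X
position 6 holds X

X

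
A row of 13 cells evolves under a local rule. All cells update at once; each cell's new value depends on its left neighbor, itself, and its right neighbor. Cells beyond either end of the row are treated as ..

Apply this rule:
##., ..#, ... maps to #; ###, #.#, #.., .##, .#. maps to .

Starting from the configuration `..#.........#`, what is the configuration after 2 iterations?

##..########.
.#.#.......#.

.#.#.......#.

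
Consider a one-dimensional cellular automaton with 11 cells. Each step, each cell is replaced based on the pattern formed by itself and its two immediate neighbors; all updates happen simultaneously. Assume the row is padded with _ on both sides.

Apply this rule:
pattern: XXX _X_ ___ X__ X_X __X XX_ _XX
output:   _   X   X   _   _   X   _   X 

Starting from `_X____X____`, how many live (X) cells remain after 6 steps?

4

XX_XXXX_XXX
X__X____X__
X_XX_XXXX_X
X_X__X____X
X_X_XX_XXXX
X_X_X__X___
count of X: 4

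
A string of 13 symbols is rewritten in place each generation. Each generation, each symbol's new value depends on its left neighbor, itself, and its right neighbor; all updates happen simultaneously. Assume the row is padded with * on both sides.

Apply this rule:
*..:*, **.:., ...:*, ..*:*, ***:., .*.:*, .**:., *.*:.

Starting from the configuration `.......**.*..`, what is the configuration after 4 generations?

*******...***
.......***...
*******...***  (repeats generation 1; period 2)
generation 4: .......***...

.......***...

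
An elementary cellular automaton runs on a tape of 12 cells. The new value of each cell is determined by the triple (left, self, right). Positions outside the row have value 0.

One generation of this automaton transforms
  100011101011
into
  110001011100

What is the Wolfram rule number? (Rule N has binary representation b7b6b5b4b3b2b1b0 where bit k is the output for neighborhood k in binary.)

180

position 5: 111 → 1  (bit 7 = 1)
position 6: 110 → 0  (bit 6 = 0)
position 7: 101 → 1  (bit 5 = 1)
position 1: 100 → 1  (bit 4 = 1)
position 4: 011 → 0  (bit 3 = 0)
position 0: 010 → 1  (bit 2 = 1)
position 3: 001 → 0  (bit 1 = 0)
position 2: 000 → 0  (bit 0 = 0)
bits b7..b0 = 10110100 = 180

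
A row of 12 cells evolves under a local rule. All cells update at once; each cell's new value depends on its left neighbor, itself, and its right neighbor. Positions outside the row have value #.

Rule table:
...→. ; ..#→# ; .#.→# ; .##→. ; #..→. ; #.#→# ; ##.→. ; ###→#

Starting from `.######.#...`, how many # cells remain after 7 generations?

9

generation 1: #.####.##..#
generation 2: .#.##.#...#.
generation 3: ###..##..###
generation 4: ##..#...#.##
generation 5: #..##..###.#
generation 6: ..#...#.#.#.
generation 7: .##..#######
count of #: 9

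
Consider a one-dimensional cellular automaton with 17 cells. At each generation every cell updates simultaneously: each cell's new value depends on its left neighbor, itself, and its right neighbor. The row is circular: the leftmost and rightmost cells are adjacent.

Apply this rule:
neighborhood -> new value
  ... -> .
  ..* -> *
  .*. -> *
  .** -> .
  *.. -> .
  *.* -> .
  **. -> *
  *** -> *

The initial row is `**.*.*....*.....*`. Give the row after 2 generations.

**.*.*...**....*.
.*.*.*..*.*...**.

.*.*.*..*.*...**.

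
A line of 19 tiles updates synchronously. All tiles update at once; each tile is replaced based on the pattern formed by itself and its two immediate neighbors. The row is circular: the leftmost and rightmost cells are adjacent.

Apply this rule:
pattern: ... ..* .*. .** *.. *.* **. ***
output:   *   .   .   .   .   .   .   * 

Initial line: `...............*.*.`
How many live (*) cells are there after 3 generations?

11

**************.....
.************..***.
..**********....*..
count of *: 11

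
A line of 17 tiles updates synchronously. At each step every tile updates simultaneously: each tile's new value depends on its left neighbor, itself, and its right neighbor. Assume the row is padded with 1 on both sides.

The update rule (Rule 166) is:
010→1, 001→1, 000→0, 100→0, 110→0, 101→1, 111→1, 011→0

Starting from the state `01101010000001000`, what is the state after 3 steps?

step 1: 10011110000011001
step 2: 00101100000100010
step 3: 01110000001100111

01110000001100111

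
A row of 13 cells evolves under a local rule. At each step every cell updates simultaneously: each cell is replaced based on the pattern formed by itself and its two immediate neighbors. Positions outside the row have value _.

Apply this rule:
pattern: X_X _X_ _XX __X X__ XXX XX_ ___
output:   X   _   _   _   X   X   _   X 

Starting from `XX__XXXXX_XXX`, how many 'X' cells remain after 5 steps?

5

__X__XXX_X_X_
X__X__X_X_X_X
_X__X__X_X_X_
__X__X__X_X_X
X__X__X__X_X_
count of X: 5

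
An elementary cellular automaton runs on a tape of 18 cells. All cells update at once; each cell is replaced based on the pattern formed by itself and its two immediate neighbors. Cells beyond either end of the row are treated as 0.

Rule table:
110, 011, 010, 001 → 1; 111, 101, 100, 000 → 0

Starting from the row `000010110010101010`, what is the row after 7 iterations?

101010110110101010

iteration 1: 000110110110101010
iteration 2: 001110110110101010
iteration 3: 011010110110101010
iteration 4: 111010110110101010
iteration 5: 101010110110101010
iteration 6: 101010110110101010  (fixed point — unchanged through iteration 7)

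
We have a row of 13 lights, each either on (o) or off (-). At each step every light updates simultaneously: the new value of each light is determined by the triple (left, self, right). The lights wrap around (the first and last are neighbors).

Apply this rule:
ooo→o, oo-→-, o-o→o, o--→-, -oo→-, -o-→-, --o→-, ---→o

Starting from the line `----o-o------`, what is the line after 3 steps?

o--ooooo--ooo

ooo--o--ooooo
oo-------oooo
o--ooooo--ooo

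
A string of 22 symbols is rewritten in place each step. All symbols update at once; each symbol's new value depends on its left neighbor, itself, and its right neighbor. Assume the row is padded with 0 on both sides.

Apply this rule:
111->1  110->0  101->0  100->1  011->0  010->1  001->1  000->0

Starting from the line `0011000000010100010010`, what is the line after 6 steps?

1101011110000011111100

0100100000110110111111
1111110001000000011110
0111101011100000101101
1011001001010001100001
1000111111011010010011
1101011110000011111100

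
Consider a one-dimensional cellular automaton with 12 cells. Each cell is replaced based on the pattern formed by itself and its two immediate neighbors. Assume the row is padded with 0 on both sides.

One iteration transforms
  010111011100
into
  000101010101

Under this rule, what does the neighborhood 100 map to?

At position 10 the neighborhood is 100; the next row has 0 there.

0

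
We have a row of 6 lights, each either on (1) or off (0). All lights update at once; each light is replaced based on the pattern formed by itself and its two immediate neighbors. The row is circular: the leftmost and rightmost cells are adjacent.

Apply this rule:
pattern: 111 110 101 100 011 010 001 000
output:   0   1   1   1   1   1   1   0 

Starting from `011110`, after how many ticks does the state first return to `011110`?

tick 1: 110011
tick 2: 011110

2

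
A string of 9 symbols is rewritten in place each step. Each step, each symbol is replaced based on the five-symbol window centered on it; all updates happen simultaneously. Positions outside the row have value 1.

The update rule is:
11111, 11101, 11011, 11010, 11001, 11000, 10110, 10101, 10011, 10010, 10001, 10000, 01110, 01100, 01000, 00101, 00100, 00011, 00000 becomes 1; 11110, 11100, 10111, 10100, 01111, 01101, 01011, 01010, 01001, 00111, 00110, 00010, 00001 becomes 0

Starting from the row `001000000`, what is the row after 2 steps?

111110110

step 1: 111111101
step 2: 111110110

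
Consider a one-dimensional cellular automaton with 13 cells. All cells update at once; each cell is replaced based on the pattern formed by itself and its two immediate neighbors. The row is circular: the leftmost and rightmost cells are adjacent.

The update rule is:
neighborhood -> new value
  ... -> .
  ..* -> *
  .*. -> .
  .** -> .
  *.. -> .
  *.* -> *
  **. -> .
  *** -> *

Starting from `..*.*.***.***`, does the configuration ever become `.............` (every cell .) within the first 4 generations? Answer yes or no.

.*.*.*.*.*.*.
*.*.*.*.*.*..
.*.*.*.*.*..*
*.*.*.*.*..*.
generation 4 is *.*.*.*.*..*., still not uniform .

no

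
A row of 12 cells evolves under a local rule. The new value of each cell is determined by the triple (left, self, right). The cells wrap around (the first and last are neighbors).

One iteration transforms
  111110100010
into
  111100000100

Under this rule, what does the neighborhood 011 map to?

At position 0 the neighborhood is 011; the next row has 1 there.

1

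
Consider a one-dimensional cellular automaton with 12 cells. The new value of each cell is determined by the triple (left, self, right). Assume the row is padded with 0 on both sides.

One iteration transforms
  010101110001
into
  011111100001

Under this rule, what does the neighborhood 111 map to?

At position 6 the neighborhood is 111; the next row has 1 there.

1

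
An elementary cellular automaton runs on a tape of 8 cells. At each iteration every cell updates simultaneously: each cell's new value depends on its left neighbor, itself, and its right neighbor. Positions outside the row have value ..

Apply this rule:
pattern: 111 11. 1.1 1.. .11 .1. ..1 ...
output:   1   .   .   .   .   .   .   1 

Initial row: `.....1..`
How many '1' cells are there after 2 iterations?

1111...1
.11..1..
count of 1: 3

3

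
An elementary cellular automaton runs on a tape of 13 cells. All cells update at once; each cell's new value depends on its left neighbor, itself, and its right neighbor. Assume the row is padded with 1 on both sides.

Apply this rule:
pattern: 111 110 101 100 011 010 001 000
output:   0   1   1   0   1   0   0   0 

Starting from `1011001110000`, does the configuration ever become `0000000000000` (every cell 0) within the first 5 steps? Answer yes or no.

1111001010000
0001000100000
0000000000000
all cells are 0 at step 3

yes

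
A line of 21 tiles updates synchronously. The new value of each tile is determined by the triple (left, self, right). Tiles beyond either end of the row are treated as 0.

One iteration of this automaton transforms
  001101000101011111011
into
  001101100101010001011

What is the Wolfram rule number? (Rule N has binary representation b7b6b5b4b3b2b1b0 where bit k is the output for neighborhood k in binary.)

92

position 14: 111 → 0  (bit 7 = 0)
position 3: 110 → 1  (bit 6 = 1)
position 4: 101 → 0  (bit 5 = 0)
position 6: 100 → 1  (bit 4 = 1)
position 2: 011 → 1  (bit 3 = 1)
position 5: 010 → 1  (bit 2 = 1)
position 1: 001 → 0  (bit 1 = 0)
position 0: 000 → 0  (bit 0 = 0)
bits b7..b0 = 01011100 = 92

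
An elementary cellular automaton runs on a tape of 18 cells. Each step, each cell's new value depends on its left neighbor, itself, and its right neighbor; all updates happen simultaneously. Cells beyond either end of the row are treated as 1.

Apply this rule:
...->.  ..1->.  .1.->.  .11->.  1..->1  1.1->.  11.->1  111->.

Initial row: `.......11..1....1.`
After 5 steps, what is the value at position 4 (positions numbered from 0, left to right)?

1.......11..1.....
11.......11..1....
.11.......11..1...
..11.......11..1..
1..11.......11..1.
position 4 holds 1

1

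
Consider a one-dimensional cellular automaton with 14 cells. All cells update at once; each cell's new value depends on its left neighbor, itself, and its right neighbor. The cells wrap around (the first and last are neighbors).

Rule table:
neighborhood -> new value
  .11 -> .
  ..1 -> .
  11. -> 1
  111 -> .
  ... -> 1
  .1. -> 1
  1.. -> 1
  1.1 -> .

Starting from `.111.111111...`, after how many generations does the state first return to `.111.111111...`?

14

generation 1: ...1......1111
generation 2: 11.111111....1
generation 3: .1......1111..
generation 4: .111111....111
generation 5: ......1111...1
generation 6: 11111....111.1
generation 7: ....1111...1..
generation 8: 111....111.111
generation 9: ..1111...1....
generation 10: 1....111.11111
generation 11: 1111...1......
generation 12: ...111.111111.
generation 13: 11...1......11
generation 14: .111.111111...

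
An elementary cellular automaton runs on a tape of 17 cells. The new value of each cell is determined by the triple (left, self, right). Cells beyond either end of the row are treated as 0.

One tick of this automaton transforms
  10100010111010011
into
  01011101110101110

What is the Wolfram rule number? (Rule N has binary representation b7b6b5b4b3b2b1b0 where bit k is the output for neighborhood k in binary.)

position 9: 111 → 1  (bit 7 = 1)
position 10: 110 → 0  (bit 6 = 0)
position 1: 101 → 1  (bit 5 = 1)
position 3: 100 → 1  (bit 4 = 1)
position 8: 011 → 1  (bit 3 = 1)
position 0: 010 → 0  (bit 2 = 0)
position 5: 001 → 1  (bit 1 = 1)
position 4: 000 → 1  (bit 0 = 1)
bits b7..b0 = 10111011 = 187

187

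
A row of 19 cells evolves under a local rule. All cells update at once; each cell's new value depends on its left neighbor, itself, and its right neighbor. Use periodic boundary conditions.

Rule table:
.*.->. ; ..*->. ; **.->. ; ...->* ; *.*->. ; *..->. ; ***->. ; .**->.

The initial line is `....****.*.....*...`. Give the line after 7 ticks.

***........***...**
....******.....*...
***........***...**  (repeats tick 1; period 2)
tick 7: ***........***...**

***........***...**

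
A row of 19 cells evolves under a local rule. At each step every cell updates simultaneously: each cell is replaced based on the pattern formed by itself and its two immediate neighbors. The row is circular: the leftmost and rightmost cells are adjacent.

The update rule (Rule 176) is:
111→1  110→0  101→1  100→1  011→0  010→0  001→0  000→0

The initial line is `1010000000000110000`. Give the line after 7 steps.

0010000101000000000

step 1: 0101000000000001000
step 2: 0010100000000000100
step 3: 0001010000000000010
step 4: 0000101000000000001
step 5: 1000010100000000000
step 6: 0100001010000000000
step 7: 0010000101000000000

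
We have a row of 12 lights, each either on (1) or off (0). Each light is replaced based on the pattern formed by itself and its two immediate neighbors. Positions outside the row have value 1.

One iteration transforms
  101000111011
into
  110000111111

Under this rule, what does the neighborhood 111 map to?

At position 7 the neighborhood is 111; the next row has 1 there.

1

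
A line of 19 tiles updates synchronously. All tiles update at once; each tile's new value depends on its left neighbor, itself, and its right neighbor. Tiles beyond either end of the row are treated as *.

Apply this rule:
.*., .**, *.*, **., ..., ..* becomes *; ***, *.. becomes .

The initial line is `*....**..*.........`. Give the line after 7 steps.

*.*****.**.********
***...******.......
..*.***....*.******
.****.*.******.....
**..*****....*.****
.*.**...*.******...
*****.*****....*.**

*****.*****....*.**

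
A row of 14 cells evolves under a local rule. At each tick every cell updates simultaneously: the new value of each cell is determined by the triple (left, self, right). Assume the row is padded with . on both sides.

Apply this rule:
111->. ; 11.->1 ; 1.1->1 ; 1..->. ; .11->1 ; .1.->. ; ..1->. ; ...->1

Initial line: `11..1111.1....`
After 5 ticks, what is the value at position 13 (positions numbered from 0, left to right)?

1

tick 1: 11..1..11..111
tick 2: 11.....11..1.1
tick 3: 11.111.11...1.
tick 4: 1111.1111.1...
tick 5: 1..111..11..11
position 13 holds 1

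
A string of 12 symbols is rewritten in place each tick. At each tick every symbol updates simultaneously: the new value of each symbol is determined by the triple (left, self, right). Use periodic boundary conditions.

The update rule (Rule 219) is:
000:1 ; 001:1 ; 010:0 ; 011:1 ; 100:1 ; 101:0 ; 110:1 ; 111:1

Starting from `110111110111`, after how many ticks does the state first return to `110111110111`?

1

tick 1: 110111110111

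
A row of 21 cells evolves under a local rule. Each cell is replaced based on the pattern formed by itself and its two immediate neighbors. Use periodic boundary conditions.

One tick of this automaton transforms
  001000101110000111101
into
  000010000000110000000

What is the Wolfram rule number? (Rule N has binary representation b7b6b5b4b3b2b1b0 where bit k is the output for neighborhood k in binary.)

position 9: 111 → 0  (bit 7 = 0)
position 10: 110 → 0  (bit 6 = 0)
position 7: 101 → 0  (bit 5 = 0)
position 0: 100 → 0  (bit 4 = 0)
position 8: 011 → 0  (bit 3 = 0)
position 2: 010 → 0  (bit 2 = 0)
position 1: 001 → 0  (bit 1 = 0)
position 4: 000 → 1  (bit 0 = 1)
bits b7..b0 = 00000001 = 1

1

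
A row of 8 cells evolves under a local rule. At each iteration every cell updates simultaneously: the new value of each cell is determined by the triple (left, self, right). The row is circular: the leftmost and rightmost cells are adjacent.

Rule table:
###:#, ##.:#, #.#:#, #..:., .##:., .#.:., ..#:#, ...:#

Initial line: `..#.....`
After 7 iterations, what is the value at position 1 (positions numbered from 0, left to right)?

.

iteration 1: ##..####
iteration 2: ##.#.###
iteration 3: ###.#.##
iteration 4: ####.#.#
iteration 5: #####.#.
iteration 6: .#####.#
iteration 7: #.#####.
position 1 holds .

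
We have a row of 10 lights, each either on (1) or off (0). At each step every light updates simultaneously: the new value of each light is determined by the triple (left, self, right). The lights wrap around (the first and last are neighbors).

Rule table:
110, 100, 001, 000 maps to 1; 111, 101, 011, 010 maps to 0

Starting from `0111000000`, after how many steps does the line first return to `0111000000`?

20

1001111111
1110000000
0011111111
1100000001
0111111110
1000000011
1111111100
0000000111
1111111001
0000001110
1111110011
0000011100
1111100111
0000111000
1111001111
0001110000
1110011111
0011100000
1100111111
0111000000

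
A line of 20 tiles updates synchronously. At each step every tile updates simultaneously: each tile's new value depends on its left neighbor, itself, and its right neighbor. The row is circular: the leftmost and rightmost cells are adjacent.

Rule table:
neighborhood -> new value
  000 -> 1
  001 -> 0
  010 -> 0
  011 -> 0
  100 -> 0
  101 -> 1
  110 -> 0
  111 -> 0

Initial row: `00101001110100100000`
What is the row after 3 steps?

11110000001000001111

step 1: 10010000001000001111
step 2: 00000111100011100000
step 3: 11110000001000001111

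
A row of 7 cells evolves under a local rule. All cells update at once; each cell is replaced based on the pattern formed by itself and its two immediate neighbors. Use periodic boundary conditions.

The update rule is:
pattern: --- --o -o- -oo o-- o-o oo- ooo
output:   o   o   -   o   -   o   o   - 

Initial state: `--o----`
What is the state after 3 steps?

oo--ooo
-o-oo--
o-ooo-o

o-ooo-o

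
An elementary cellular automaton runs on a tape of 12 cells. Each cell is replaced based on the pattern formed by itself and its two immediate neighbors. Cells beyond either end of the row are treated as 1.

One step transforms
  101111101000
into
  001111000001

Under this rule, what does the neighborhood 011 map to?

At position 2 the neighborhood is 011; the next row has 1 there.

1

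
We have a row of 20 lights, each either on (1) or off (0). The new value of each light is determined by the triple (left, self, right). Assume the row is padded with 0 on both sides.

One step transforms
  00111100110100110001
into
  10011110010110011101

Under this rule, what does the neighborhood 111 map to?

At position 3 the neighborhood is 111; the next row has 1 there.

1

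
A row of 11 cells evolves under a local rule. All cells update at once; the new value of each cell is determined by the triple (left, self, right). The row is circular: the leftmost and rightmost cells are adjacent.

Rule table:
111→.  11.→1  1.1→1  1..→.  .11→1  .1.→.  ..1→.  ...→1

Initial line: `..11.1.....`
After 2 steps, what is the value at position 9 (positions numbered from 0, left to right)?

.

1.111..1111
111.1..1...
position 9 holds .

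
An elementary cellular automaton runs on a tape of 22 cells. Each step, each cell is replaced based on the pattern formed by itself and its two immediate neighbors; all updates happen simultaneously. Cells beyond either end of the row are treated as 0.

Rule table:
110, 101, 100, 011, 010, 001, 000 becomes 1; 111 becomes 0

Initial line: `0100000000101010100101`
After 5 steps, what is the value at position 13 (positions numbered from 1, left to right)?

1

1111111111111111111111
1000000000000000000001
1111111111111111111111  (repeats step 1; period 2)
step 5: 1111111111111111111111
position 13 holds 1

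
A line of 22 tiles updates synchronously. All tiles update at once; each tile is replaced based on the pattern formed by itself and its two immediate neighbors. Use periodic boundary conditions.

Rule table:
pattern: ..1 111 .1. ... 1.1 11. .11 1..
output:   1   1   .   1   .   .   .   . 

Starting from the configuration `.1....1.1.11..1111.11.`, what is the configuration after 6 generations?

.1....1...11..1111.11.

1..111.......1.11.....
..1.1..111111.....1111
.1....1.1111..1111.11.
1..111...11..1.11.....
..1.1..11...1.....1111
.1....1...11..1111.11.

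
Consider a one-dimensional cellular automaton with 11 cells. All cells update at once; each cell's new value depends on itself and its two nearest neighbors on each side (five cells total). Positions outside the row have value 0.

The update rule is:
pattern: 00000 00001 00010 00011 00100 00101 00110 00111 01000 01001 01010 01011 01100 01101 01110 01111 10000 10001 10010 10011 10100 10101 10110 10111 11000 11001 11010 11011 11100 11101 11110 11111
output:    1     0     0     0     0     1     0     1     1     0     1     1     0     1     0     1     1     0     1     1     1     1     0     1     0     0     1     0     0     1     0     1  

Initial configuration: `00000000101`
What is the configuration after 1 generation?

11111100111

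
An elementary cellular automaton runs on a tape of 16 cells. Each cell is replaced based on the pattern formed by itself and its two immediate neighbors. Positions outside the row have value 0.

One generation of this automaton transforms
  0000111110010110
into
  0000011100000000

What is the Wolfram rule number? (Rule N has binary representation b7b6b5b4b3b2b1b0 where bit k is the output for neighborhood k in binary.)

128

position 5: 111 → 1  (bit 7 = 1)
position 8: 110 → 0  (bit 6 = 0)
position 12: 101 → 0  (bit 5 = 0)
position 9: 100 → 0  (bit 4 = 0)
position 4: 011 → 0  (bit 3 = 0)
position 11: 010 → 0  (bit 2 = 0)
position 3: 001 → 0  (bit 1 = 0)
position 0: 000 → 0  (bit 0 = 0)
bits b7..b0 = 10000000 = 128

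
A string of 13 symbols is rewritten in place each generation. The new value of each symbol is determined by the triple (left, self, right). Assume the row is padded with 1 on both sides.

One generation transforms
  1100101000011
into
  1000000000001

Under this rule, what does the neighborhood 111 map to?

At position 0 the neighborhood is 111; the next row has 1 there.

1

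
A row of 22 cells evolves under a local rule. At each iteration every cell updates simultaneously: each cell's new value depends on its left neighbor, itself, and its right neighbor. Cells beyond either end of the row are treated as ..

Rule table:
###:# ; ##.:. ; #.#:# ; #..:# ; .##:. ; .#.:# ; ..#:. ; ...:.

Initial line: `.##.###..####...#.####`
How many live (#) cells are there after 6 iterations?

iteration 1: ...#.#.#..##.#..##.##.
iteration 2: ...######...###...#..#
iteration 3: ....####.#...#.#..##.#
iteration 4: .....##.###..####...##
iteration 5: .......#.#.#..##.#....
iteration 6: .......######...###...
count of #: 9

9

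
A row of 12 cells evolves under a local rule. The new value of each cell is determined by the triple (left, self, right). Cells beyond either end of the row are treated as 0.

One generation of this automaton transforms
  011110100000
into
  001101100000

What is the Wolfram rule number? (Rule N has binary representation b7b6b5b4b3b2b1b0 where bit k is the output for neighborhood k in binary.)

164

position 2: 111 → 1  (bit 7 = 1)
position 4: 110 → 0  (bit 6 = 0)
position 5: 101 → 1  (bit 5 = 1)
position 7: 100 → 0  (bit 4 = 0)
position 1: 011 → 0  (bit 3 = 0)
position 6: 010 → 1  (bit 2 = 1)
position 0: 001 → 0  (bit 1 = 0)
position 8: 000 → 0  (bit 0 = 0)
bits b7..b0 = 10100100 = 164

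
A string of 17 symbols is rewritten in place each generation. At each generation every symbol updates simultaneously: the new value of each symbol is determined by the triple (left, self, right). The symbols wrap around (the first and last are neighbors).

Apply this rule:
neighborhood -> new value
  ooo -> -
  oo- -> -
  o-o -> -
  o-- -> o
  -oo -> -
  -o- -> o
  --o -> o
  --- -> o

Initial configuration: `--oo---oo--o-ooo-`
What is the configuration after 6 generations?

--oo---oo---oooo-

generation 1: oo--ooo--ooo----o
generation 2: --oo---oo---oooo-
generation 3: oo--ooo--ooo----o  (repeats generation 1; period 2)
generation 6: --oo---oo---oooo-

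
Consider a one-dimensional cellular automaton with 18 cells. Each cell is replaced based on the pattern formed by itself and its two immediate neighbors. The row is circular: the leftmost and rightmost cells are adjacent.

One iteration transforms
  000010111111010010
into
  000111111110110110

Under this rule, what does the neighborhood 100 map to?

At position 14 the neighborhood is 100; the next row has 0 there.

0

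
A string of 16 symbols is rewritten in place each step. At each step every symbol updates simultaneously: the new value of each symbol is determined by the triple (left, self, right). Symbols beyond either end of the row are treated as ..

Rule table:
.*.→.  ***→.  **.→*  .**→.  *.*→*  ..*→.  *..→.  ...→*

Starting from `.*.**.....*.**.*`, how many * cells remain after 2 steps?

..*.*.***..*.**.
*..*.*..*...*.*.
count of *: 6

6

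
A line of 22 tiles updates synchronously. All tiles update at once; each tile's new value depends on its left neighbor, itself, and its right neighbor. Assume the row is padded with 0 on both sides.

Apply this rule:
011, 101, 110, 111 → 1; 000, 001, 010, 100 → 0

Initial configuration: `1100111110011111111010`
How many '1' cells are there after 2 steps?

16

1100111110011111111100
1100111110011111111100
count of 1: 16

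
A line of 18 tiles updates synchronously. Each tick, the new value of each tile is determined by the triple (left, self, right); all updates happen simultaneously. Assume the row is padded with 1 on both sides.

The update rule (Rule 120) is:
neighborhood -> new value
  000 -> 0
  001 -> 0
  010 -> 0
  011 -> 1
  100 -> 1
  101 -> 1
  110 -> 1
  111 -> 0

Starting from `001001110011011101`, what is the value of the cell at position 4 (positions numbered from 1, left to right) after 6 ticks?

1

100101011011110111
110010111110011100
011001100011010110
111101110011101111
000111011010111000
100101111101101100
position 4 holds 1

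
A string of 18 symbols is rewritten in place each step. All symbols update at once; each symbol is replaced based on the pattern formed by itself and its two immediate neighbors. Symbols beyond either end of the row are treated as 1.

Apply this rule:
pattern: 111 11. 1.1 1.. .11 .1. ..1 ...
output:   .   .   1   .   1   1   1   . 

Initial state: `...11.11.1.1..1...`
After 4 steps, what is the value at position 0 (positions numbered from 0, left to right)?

.

step 1: ..11.11.1111.11..1
step 2: .11.11.11...11..11
step 3: 11.11.11...11..11.
step 4: ..11.11...11..11.1
position 0 holds .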